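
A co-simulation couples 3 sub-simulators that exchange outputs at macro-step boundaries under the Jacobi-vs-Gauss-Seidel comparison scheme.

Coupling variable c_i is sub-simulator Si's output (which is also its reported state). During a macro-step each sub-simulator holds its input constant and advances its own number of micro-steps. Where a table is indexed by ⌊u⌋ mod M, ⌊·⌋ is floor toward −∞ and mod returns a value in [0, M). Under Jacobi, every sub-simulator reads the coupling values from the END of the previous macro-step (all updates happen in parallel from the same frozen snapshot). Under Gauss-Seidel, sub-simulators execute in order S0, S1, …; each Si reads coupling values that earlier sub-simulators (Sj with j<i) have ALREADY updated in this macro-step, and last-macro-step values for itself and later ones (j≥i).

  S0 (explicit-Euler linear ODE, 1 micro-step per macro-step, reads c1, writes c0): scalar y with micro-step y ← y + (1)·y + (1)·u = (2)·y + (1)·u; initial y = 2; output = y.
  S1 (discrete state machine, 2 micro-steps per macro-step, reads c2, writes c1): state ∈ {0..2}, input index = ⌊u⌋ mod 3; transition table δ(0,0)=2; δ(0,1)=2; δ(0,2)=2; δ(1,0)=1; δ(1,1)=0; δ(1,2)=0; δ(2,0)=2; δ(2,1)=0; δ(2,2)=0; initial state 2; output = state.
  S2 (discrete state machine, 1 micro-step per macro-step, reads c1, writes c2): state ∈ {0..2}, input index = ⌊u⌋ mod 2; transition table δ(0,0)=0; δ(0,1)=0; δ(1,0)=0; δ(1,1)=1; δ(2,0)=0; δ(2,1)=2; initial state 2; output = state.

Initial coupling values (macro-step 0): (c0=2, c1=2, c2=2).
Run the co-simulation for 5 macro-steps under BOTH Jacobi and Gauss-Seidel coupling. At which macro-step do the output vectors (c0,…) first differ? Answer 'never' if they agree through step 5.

[Jacobi] macro 1: S0 reads c1=2 → after 1×micro: 6; S1 reads c2=2 → after 2×micro: 2; S2 reads c1=2 → after 1×micro: 0 ⇒ (c0=6, c1=2, c2=0)
[Jacobi] macro 2: S0 reads c1=2 → after 1×micro: 14; S1 reads c2=0 → after 2×micro: 2; S2 reads c1=2 → after 1×micro: 0 ⇒ (c0=14, c1=2, c2=0)
[Jacobi] macro 3: S0 reads c1=2 → after 1×micro: 30; S1 reads c2=0 → after 2×micro: 2; S2 reads c1=2 → after 1×micro: 0 ⇒ (c0=30, c1=2, c2=0)
[Jacobi] macro 4: S0 reads c1=2 → after 1×micro: 62; S1 reads c2=0 → after 2×micro: 2; S2 reads c1=2 → after 1×micro: 0 ⇒ (c0=62, c1=2, c2=0)
[Jacobi] macro 5: S0 reads c1=2 → after 1×micro: 126; S1 reads c2=0 → after 2×micro: 2; S2 reads c1=2 → after 1×micro: 0 ⇒ (c0=126, c1=2, c2=0)
[Gauss-Seidel] macro 1: S0 reads c1=2 → after 1×micro: 6; S1 reads c2=2 → after 2×micro: 2; S2 reads c1=2 → after 1×micro: 0 ⇒ (c0=6, c1=2, c2=0)
[Gauss-Seidel] macro 2: S0 reads c1=2 → after 1×micro: 14; S1 reads c2=0 → after 2×micro: 2; S2 reads c1=2 → after 1×micro: 0 ⇒ (c0=14, c1=2, c2=0)
[Gauss-Seidel] macro 3: S0 reads c1=2 → after 1×micro: 30; S1 reads c2=0 → after 2×micro: 2; S2 reads c1=2 → after 1×micro: 0 ⇒ (c0=30, c1=2, c2=0)
[Gauss-Seidel] macro 4: S0 reads c1=2 → after 1×micro: 62; S1 reads c2=0 → after 2×micro: 2; S2 reads c1=2 → after 1×micro: 0 ⇒ (c0=62, c1=2, c2=0)
[Gauss-Seidel] macro 5: S0 reads c1=2 → after 1×micro: 126; S1 reads c2=0 → after 2×micro: 2; S2 reads c1=2 → after 1×micro: 0 ⇒ (c0=126, c1=2, c2=0)

first divergence at macro-step: never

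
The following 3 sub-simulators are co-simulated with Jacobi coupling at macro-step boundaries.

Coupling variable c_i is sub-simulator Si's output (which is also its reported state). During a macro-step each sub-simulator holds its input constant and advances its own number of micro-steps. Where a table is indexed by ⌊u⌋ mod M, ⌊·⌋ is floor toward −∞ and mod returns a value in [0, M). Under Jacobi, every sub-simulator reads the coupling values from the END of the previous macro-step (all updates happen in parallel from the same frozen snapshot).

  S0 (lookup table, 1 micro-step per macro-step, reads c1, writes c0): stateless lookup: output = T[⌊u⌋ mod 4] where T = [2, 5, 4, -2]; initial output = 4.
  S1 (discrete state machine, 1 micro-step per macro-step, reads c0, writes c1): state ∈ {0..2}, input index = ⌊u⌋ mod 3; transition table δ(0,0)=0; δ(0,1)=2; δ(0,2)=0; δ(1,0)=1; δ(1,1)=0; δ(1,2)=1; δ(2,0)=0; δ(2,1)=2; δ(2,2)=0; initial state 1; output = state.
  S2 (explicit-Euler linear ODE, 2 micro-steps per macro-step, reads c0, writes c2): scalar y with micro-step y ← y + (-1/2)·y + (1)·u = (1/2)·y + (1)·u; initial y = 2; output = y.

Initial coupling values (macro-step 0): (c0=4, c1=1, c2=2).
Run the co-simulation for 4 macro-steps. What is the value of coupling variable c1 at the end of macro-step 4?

macro 1: S0 reads c1=1 → after 1×micro: 5; S1 reads c0=4 → after 1×micro: 0; S2 reads c0=4 → after 2×micro: 13/2 ⇒ (c0=5, c1=0, c2=13/2)
macro 2: S0 reads c1=0 → after 1×micro: 2; S1 reads c0=5 → after 1×micro: 0; S2 reads c0=5 → after 2×micro: 73/8 ⇒ (c0=2, c1=0, c2=73/8)
macro 3: S0 reads c1=0 → after 1×micro: 2; S1 reads c0=2 → after 1×micro: 0; S2 reads c0=2 → after 2×micro: 169/32 ⇒ (c0=2, c1=0, c2=169/32)
macro 4: S0 reads c1=0 → after 1×micro: 2; S1 reads c0=2 → after 1×micro: 0; S2 reads c0=2 → after 2×micro: 553/128 ⇒ (c0=2, c1=0, c2=553/128)

c1 at macro-step 4 = 0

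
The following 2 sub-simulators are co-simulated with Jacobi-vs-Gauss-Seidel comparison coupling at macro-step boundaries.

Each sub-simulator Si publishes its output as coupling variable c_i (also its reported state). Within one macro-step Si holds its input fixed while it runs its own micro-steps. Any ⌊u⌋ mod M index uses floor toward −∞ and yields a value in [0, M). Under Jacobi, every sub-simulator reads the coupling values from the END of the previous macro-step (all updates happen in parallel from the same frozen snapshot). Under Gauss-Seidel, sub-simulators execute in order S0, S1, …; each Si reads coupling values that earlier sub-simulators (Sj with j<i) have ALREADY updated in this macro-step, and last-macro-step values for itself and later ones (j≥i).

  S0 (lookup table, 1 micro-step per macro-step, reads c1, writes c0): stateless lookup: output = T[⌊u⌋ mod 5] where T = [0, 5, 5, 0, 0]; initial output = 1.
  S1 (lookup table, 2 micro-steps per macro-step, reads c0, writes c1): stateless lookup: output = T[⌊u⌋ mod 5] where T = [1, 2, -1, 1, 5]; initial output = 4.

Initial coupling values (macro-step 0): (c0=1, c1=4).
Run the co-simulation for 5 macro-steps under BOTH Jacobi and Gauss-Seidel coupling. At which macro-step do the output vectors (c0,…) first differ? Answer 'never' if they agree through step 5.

[Jacobi] macro 1: S0 reads c1=4 → after 1×micro: 0; S1 reads c0=1 → after 2×micro: 2 ⇒ (c0=0, c1=2)
[Jacobi] macro 2: S0 reads c1=2 → after 1×micro: 5; S1 reads c0=0 → after 2×micro: 1 ⇒ (c0=5, c1=1)
[Jacobi] macro 3: S0 reads c1=1 → after 1×micro: 5; S1 reads c0=5 → after 2×micro: 1 ⇒ (c0=5, c1=1)
[Jacobi] macro 4: S0 reads c1=1 → after 1×micro: 5; S1 reads c0=5 → after 2×micro: 1 ⇒ (c0=5, c1=1)
[Jacobi] macro 5: S0 reads c1=1 → after 1×micro: 5; S1 reads c0=5 → after 2×micro: 1 ⇒ (c0=5, c1=1)
[Gauss-Seidel] macro 1: S0 reads c1=4 → after 1×micro: 0; S1 reads c0=0 → after 2×micro: 1 ⇒ (c0=0, c1=1)
[Gauss-Seidel] macro 2: S0 reads c1=1 → after 1×micro: 5; S1 reads c0=5 → after 2×micro: 1 ⇒ (c0=5, c1=1)
[Gauss-Seidel] macro 3: S0 reads c1=1 → after 1×micro: 5; S1 reads c0=5 → after 2×micro: 1 ⇒ (c0=5, c1=1)
[Gauss-Seidel] macro 4: S0 reads c1=1 → after 1×micro: 5; S1 reads c0=5 → after 2×micro: 1 ⇒ (c0=5, c1=1)
[Gauss-Seidel] macro 5: S0 reads c1=1 → after 1×micro: 5; S1 reads c0=5 → after 2×micro: 1 ⇒ (c0=5, c1=1)

first divergence at macro-step: 1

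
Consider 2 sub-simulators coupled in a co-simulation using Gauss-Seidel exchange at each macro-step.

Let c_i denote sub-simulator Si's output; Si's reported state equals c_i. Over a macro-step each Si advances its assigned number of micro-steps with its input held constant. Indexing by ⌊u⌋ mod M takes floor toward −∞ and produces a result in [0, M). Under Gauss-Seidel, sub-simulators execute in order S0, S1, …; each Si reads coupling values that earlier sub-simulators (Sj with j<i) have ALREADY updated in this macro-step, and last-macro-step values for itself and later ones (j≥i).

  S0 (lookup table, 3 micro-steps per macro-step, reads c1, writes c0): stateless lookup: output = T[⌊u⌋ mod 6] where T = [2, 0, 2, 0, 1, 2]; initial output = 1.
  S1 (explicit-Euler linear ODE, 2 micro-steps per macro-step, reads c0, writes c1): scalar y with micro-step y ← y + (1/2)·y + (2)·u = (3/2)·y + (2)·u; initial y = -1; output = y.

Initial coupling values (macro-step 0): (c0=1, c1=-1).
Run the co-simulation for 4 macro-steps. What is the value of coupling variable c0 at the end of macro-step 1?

c0 at macro-step 1 = 2

macro 1: S0 reads c1=-1 → after 3×micro: 2; S1 reads c0=2 → after 2×micro: 31/4 ⇒ (c0=2, c1=31/4)
macro 2: S0 reads c1=31/4 → after 3×micro: 0; S1 reads c0=0 → after 2×micro: 279/16 ⇒ (c0=0, c1=279/16)
macro 3: S0 reads c1=279/16 → after 3×micro: 2; S1 reads c0=2 → after 2×micro: 3151/64 ⇒ (c0=2, c1=3151/64)
macro 4: S0 reads c1=3151/64 → after 3×micro: 0; S1 reads c0=0 → after 2×micro: 28359/256 ⇒ (c0=0, c1=28359/256)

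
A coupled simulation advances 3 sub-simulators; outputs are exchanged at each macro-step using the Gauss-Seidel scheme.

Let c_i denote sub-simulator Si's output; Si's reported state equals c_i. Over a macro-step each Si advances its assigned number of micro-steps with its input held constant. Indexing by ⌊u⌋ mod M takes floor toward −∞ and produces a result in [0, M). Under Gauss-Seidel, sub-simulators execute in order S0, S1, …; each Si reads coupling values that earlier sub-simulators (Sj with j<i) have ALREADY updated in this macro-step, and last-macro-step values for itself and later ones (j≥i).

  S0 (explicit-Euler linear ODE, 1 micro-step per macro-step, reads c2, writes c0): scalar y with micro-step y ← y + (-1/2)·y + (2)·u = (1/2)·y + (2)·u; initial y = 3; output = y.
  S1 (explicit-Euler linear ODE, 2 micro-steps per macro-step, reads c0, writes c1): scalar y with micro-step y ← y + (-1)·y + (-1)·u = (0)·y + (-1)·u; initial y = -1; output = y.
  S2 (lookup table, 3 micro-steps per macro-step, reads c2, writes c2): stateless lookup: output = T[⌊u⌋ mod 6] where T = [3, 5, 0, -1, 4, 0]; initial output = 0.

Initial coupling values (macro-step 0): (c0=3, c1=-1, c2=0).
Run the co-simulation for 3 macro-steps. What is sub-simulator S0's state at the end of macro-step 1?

S0 state at macro-step 1 = 3/2

macro 1: S0 reads c2=0 → after 1×micro: 3/2; S1 reads c0=3/2 → after 2×micro: -3/2; S2 reads c2=0 → after 3×micro: 3 ⇒ (c0=3/2, c1=-3/2, c2=3)
macro 2: S0 reads c2=3 → after 1×micro: 27/4; S1 reads c0=27/4 → after 2×micro: -27/4; S2 reads c2=3 → after 3×micro: -1 ⇒ (c0=27/4, c1=-27/4, c2=-1)
macro 3: S0 reads c2=-1 → after 1×micro: 11/8; S1 reads c0=11/8 → after 2×micro: -11/8; S2 reads c2=-1 → after 3×micro: 0 ⇒ (c0=11/8, c1=-11/8, c2=0)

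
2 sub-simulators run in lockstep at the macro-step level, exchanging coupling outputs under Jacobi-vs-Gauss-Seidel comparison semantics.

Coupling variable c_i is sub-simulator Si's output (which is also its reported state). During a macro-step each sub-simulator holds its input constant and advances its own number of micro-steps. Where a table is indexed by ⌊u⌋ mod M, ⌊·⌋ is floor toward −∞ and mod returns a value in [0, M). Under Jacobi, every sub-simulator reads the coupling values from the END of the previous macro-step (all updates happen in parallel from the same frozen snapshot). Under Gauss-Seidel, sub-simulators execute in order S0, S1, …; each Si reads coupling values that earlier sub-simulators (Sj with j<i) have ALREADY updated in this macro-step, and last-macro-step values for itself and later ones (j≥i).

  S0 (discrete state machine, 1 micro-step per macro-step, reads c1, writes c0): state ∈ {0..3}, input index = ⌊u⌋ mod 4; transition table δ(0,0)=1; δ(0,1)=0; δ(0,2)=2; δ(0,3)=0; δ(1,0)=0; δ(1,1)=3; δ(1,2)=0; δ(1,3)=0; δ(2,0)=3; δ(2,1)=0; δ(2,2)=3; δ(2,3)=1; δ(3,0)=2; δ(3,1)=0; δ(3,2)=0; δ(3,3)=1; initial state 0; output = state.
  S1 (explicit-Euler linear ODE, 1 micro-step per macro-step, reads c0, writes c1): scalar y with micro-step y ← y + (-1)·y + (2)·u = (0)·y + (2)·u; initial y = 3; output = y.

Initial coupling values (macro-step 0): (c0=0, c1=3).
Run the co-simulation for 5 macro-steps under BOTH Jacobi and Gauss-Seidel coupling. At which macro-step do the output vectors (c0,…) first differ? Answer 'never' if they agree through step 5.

first divergence at macro-step: 2

[Jacobi] macro 1: S0 reads c1=3 → after 1×micro: 0; S1 reads c0=0 → after 1×micro: 0 ⇒ (c0=0, c1=0)
[Jacobi] macro 2: S0 reads c1=0 → after 1×micro: 1; S1 reads c0=0 → after 1×micro: 0 ⇒ (c0=1, c1=0)
[Jacobi] macro 3: S0 reads c1=0 → after 1×micro: 0; S1 reads c0=1 → after 1×micro: 2 ⇒ (c0=0, c1=2)
[Jacobi] macro 4: S0 reads c1=2 → after 1×micro: 2; S1 reads c0=0 → after 1×micro: 0 ⇒ (c0=2, c1=0)
[Jacobi] macro 5: S0 reads c1=0 → after 1×micro: 3; S1 reads c0=2 → after 1×micro: 4 ⇒ (c0=3, c1=4)
[Gauss-Seidel] macro 1: S0 reads c1=3 → after 1×micro: 0; S1 reads c0=0 → after 1×micro: 0 ⇒ (c0=0, c1=0)
[Gauss-Seidel] macro 2: S0 reads c1=0 → after 1×micro: 1; S1 reads c0=1 → after 1×micro: 2 ⇒ (c0=1, c1=2)
[Gauss-Seidel] macro 3: S0 reads c1=2 → after 1×micro: 0; S1 reads c0=0 → after 1×micro: 0 ⇒ (c0=0, c1=0)
[Gauss-Seidel] macro 4: S0 reads c1=0 → after 1×micro: 1; S1 reads c0=1 → after 1×micro: 2 ⇒ (c0=1, c1=2)
[Gauss-Seidel] macro 5: S0 reads c1=2 → after 1×micro: 0; S1 reads c0=0 → after 1×micro: 0 ⇒ (c0=0, c1=0)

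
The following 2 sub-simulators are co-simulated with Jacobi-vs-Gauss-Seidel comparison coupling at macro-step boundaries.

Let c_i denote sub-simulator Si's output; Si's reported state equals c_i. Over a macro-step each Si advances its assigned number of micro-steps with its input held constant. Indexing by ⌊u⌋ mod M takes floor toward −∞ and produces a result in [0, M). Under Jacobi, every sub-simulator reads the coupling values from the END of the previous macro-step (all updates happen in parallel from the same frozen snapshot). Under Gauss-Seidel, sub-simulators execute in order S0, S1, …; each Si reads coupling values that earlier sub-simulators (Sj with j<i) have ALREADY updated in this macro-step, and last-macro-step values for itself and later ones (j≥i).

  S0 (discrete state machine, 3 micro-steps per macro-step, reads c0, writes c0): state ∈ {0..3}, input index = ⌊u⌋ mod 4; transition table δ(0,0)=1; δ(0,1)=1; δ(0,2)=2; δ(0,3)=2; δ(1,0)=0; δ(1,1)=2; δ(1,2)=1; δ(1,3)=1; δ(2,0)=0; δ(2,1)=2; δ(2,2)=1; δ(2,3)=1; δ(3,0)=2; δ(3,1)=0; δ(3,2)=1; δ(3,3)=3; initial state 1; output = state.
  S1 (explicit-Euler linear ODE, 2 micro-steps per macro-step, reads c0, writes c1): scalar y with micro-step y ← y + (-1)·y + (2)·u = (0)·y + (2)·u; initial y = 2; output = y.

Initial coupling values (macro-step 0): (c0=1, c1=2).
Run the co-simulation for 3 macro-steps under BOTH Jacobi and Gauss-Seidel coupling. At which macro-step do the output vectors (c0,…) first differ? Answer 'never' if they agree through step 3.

[Jacobi] macro 1: S0 reads c0=1 → after 3×micro: 2; S1 reads c0=1 → after 2×micro: 2 ⇒ (c0=2, c1=2)
[Jacobi] macro 2: S0 reads c0=2 → after 3×micro: 1; S1 reads c0=2 → after 2×micro: 4 ⇒ (c0=1, c1=4)
[Jacobi] macro 3: S0 reads c0=1 → after 3×micro: 2; S1 reads c0=1 → after 2×micro: 2 ⇒ (c0=2, c1=2)
[Gauss-Seidel] macro 1: S0 reads c0=1 → after 3×micro: 2; S1 reads c0=2 → after 2×micro: 4 ⇒ (c0=2, c1=4)
[Gauss-Seidel] macro 2: S0 reads c0=2 → after 3×micro: 1; S1 reads c0=1 → after 2×micro: 2 ⇒ (c0=1, c1=2)
[Gauss-Seidel] macro 3: S0 reads c0=1 → after 3×micro: 2; S1 reads c0=2 → after 2×micro: 4 ⇒ (c0=2, c1=4)

first divergence at macro-step: 1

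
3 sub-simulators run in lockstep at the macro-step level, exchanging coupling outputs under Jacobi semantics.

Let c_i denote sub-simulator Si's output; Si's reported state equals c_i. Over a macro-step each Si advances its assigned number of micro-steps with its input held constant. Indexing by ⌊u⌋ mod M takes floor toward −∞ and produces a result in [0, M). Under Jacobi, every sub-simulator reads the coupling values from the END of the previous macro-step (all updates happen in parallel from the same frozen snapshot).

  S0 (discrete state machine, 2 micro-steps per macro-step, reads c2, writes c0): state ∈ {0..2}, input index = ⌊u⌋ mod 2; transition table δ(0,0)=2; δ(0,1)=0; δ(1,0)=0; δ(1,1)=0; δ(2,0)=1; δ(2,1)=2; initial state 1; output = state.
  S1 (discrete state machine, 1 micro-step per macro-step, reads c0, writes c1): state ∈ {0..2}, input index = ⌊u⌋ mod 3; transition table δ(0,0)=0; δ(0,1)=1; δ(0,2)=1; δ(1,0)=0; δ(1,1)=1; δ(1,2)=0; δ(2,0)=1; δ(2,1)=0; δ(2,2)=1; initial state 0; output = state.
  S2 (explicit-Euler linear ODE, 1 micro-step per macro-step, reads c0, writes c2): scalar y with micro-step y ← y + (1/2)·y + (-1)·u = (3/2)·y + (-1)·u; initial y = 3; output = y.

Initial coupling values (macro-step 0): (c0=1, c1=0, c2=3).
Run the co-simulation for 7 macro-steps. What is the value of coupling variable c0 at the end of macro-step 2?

macro 1: S0 reads c2=3 → after 2×micro: 0; S1 reads c0=1 → after 1×micro: 1; S2 reads c0=1 → after 1×micro: 7/2 ⇒ (c0=0, c1=1, c2=7/2)
macro 2: S0 reads c2=7/2 → after 2×micro: 0; S1 reads c0=0 → after 1×micro: 0; S2 reads c0=0 → after 1×micro: 21/4 ⇒ (c0=0, c1=0, c2=21/4)
macro 3: S0 reads c2=21/4 → after 2×micro: 0; S1 reads c0=0 → after 1×micro: 0; S2 reads c0=0 → after 1×micro: 63/8 ⇒ (c0=0, c1=0, c2=63/8)
macro 4: S0 reads c2=63/8 → after 2×micro: 0; S1 reads c0=0 → after 1×micro: 0; S2 reads c0=0 → after 1×micro: 189/16 ⇒ (c0=0, c1=0, c2=189/16)
macro 5: S0 reads c2=189/16 → after 2×micro: 0; S1 reads c0=0 → after 1×micro: 0; S2 reads c0=0 → after 1×micro: 567/32 ⇒ (c0=0, c1=0, c2=567/32)
macro 6: S0 reads c2=567/32 → after 2×micro: 0; S1 reads c0=0 → after 1×micro: 0; S2 reads c0=0 → after 1×micro: 1701/64 ⇒ (c0=0, c1=0, c2=1701/64)
macro 7: S0 reads c2=1701/64 → after 2×micro: 1; S1 reads c0=0 → after 1×micro: 0; S2 reads c0=0 → after 1×micro: 5103/128 ⇒ (c0=1, c1=0, c2=5103/128)

c0 at macro-step 2 = 0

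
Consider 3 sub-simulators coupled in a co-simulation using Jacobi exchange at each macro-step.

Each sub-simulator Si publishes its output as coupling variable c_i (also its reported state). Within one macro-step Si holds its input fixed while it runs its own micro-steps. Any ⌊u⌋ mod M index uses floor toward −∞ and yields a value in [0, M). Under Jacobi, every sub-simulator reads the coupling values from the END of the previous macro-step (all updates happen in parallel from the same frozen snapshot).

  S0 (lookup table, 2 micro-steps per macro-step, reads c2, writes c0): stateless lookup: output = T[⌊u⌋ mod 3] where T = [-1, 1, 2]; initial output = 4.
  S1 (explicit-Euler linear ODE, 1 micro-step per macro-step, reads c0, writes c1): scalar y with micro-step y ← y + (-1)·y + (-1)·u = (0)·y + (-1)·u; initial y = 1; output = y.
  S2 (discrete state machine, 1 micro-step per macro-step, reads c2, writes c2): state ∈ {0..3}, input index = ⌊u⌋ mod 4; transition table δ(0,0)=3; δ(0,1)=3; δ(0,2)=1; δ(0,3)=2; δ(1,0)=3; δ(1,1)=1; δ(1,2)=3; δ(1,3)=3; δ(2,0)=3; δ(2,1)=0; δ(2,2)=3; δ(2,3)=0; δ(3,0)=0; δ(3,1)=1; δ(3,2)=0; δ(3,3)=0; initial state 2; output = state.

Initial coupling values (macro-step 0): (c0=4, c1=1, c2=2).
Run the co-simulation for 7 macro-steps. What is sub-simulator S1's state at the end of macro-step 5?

macro 1: S0 reads c2=2 → after 2×micro: 2; S1 reads c0=4 → after 1×micro: -4; S2 reads c2=2 → after 1×micro: 3 ⇒ (c0=2, c1=-4, c2=3)
macro 2: S0 reads c2=3 → after 2×micro: -1; S1 reads c0=2 → after 1×micro: -2; S2 reads c2=3 → after 1×micro: 0 ⇒ (c0=-1, c1=-2, c2=0)
macro 3: S0 reads c2=0 → after 2×micro: -1; S1 reads c0=-1 → after 1×micro: 1; S2 reads c2=0 → after 1×micro: 3 ⇒ (c0=-1, c1=1, c2=3)
macro 4: S0 reads c2=3 → after 2×micro: -1; S1 reads c0=-1 → after 1×micro: 1; S2 reads c2=3 → after 1×micro: 0 ⇒ (c0=-1, c1=1, c2=0)
macro 5: S0 reads c2=0 → after 2×micro: -1; S1 reads c0=-1 → after 1×micro: 1; S2 reads c2=0 → after 1×micro: 3 ⇒ (c0=-1, c1=1, c2=3)
macro 6: S0 reads c2=3 → after 2×micro: -1; S1 reads c0=-1 → after 1×micro: 1; S2 reads c2=3 → after 1×micro: 0 ⇒ (c0=-1, c1=1, c2=0)
macro 7: S0 reads c2=0 → after 2×micro: -1; S1 reads c0=-1 → after 1×micro: 1; S2 reads c2=0 → after 1×micro: 3 ⇒ (c0=-1, c1=1, c2=3)

S1 state at macro-step 5 = 1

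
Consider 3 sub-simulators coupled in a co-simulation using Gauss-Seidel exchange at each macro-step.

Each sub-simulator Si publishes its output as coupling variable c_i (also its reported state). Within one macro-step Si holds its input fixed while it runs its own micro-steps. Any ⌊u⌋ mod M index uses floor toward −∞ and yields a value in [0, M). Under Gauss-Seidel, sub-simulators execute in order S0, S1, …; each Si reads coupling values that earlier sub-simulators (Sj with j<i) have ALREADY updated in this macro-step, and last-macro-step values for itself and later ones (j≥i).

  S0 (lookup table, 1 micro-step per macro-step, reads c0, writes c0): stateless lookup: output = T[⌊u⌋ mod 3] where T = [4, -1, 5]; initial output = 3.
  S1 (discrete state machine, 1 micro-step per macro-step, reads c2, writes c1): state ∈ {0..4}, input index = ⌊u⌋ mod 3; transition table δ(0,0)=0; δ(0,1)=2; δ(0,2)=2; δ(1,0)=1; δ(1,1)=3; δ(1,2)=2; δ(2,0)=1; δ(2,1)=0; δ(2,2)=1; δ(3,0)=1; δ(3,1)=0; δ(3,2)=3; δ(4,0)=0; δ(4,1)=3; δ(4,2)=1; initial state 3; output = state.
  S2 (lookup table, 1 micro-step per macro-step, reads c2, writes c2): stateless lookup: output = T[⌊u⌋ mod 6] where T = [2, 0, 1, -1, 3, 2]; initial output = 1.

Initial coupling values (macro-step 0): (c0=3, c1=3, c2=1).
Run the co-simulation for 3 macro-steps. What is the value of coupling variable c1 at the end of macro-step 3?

macro 1: S0 reads c0=3 → after 1×micro: 4; S1 reads c2=1 → after 1×micro: 0; S2 reads c2=1 → after 1×micro: 0 ⇒ (c0=4, c1=0, c2=0)
macro 2: S0 reads c0=4 → after 1×micro: -1; S1 reads c2=0 → after 1×micro: 0; S2 reads c2=0 → after 1×micro: 2 ⇒ (c0=-1, c1=0, c2=2)
macro 3: S0 reads c0=-1 → after 1×micro: 5; S1 reads c2=2 → after 1×micro: 2; S2 reads c2=2 → after 1×micro: 1 ⇒ (c0=5, c1=2, c2=1)

c1 at macro-step 3 = 2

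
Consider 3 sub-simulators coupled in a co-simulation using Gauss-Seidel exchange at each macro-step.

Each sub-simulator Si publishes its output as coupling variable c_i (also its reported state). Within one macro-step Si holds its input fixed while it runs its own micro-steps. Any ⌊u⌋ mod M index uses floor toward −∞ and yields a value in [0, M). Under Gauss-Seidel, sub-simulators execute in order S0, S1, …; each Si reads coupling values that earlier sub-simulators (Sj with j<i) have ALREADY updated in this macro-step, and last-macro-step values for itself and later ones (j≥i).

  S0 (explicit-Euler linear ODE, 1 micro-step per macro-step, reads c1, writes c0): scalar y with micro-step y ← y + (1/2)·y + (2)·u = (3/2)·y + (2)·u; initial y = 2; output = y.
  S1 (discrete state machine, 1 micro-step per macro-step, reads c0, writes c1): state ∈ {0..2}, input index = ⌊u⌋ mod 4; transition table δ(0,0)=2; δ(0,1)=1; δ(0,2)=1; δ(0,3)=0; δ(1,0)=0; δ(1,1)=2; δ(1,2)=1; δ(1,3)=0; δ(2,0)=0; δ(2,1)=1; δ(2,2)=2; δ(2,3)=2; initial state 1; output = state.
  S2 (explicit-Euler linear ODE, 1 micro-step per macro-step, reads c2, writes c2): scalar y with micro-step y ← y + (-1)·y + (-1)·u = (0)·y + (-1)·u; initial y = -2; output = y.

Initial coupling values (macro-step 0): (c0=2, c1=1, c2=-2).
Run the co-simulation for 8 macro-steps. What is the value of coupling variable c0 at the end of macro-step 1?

macro 1: S0 reads c1=1 → after 1×micro: 5; S1 reads c0=5 → after 1×micro: 2; S2 reads c2=-2 → after 1×micro: 2 ⇒ (c0=5, c1=2, c2=2)
macro 2: S0 reads c1=2 → after 1×micro: 23/2; S1 reads c0=23/2 → after 1×micro: 2; S2 reads c2=2 → after 1×micro: -2 ⇒ (c0=23/2, c1=2, c2=-2)
macro 3: S0 reads c1=2 → after 1×micro: 85/4; S1 reads c0=85/4 → after 1×micro: 1; S2 reads c2=-2 → after 1×micro: 2 ⇒ (c0=85/4, c1=1, c2=2)
macro 4: S0 reads c1=1 → after 1×micro: 271/8; S1 reads c0=271/8 → after 1×micro: 2; S2 reads c2=2 → after 1×micro: -2 ⇒ (c0=271/8, c1=2, c2=-2)
macro 5: S0 reads c1=2 → after 1×micro: 877/16; S1 reads c0=877/16 → after 1×micro: 2; S2 reads c2=-2 → after 1×micro: 2 ⇒ (c0=877/16, c1=2, c2=2)
macro 6: S0 reads c1=2 → after 1×micro: 2759/32; S1 reads c0=2759/32 → after 1×micro: 2; S2 reads c2=2 → after 1×micro: -2 ⇒ (c0=2759/32, c1=2, c2=-2)
macro 7: S0 reads c1=2 → after 1×micro: 8533/64; S1 reads c0=8533/64 → after 1×micro: 1; S2 reads c2=-2 → after 1×micro: 2 ⇒ (c0=8533/64, c1=1, c2=2)
macro 8: S0 reads c1=1 → after 1×micro: 25855/128; S1 reads c0=25855/128 → after 1×micro: 2; S2 reads c2=2 → after 1×micro: -2 ⇒ (c0=25855/128, c1=2, c2=-2)

c0 at macro-step 1 = 5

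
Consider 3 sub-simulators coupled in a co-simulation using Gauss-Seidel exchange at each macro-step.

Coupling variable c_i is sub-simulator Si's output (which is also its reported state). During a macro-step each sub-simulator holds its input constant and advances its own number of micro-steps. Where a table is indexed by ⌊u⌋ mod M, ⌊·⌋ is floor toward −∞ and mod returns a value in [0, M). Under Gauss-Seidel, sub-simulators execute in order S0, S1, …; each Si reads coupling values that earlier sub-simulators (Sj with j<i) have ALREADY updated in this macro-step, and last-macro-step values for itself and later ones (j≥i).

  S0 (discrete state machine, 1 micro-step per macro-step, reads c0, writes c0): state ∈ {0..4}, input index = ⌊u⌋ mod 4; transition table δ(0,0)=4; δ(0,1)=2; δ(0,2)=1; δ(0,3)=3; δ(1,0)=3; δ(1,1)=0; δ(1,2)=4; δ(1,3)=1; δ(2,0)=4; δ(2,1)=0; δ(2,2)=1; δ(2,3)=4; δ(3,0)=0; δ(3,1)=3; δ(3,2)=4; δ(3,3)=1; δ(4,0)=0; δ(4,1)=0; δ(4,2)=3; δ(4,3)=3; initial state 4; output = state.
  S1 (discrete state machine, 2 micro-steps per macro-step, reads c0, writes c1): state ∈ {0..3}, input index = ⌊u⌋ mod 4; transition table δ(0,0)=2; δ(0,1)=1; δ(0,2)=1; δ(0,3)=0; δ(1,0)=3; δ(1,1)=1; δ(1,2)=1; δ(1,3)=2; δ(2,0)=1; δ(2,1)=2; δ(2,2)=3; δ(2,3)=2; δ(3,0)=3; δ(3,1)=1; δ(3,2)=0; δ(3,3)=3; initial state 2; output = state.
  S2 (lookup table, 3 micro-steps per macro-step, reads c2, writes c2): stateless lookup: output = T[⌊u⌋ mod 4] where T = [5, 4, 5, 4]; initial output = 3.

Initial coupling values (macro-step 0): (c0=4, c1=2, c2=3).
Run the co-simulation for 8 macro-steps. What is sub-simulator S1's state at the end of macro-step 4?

macro 1: S0 reads c0=4 → after 1×micro: 0; S1 reads c0=0 → after 2×micro: 3; S2 reads c2=3 → after 3×micro: 4 ⇒ (c0=0, c1=3, c2=4)
macro 2: S0 reads c0=0 → after 1×micro: 4; S1 reads c0=4 → after 2×micro: 3; S2 reads c2=4 → after 3×micro: 5 ⇒ (c0=4, c1=3, c2=5)
macro 3: S0 reads c0=4 → after 1×micro: 0; S1 reads c0=0 → after 2×micro: 3; S2 reads c2=5 → after 3×micro: 4 ⇒ (c0=0, c1=3, c2=4)
macro 4: S0 reads c0=0 → after 1×micro: 4; S1 reads c0=4 → after 2×micro: 3; S2 reads c2=4 → after 3×micro: 5 ⇒ (c0=4, c1=3, c2=5)
macro 5: S0 reads c0=4 → after 1×micro: 0; S1 reads c0=0 → after 2×micro: 3; S2 reads c2=5 → after 3×micro: 4 ⇒ (c0=0, c1=3, c2=4)
macro 6: S0 reads c0=0 → after 1×micro: 4; S1 reads c0=4 → after 2×micro: 3; S2 reads c2=4 → after 3×micro: 5 ⇒ (c0=4, c1=3, c2=5)
macro 7: S0 reads c0=4 → after 1×micro: 0; S1 reads c0=0 → after 2×micro: 3; S2 reads c2=5 → after 3×micro: 4 ⇒ (c0=0, c1=3, c2=4)
macro 8: S0 reads c0=0 → after 1×micro: 4; S1 reads c0=4 → after 2×micro: 3; S2 reads c2=4 → after 3×micro: 5 ⇒ (c0=4, c1=3, c2=5)

S1 state at macro-step 4 = 3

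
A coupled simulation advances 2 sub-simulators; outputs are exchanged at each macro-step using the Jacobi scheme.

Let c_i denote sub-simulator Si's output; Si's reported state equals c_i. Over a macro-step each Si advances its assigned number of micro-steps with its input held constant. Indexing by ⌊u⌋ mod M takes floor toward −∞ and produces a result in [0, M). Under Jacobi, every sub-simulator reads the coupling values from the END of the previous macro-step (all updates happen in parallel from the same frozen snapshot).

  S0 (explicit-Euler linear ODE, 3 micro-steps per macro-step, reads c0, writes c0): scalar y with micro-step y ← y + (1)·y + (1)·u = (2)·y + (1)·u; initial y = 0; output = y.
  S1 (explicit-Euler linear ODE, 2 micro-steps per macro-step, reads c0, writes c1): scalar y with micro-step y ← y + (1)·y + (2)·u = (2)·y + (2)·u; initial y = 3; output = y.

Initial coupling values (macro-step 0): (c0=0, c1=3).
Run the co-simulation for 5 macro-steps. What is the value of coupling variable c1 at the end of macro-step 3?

c1 at macro-step 3 = 192

macro 1: S0 reads c0=0 → after 3×micro: 0; S1 reads c0=0 → after 2×micro: 12 ⇒ (c0=0, c1=12)
macro 2: S0 reads c0=0 → after 3×micro: 0; S1 reads c0=0 → after 2×micro: 48 ⇒ (c0=0, c1=48)
macro 3: S0 reads c0=0 → after 3×micro: 0; S1 reads c0=0 → after 2×micro: 192 ⇒ (c0=0, c1=192)
macro 4: S0 reads c0=0 → after 3×micro: 0; S1 reads c0=0 → after 2×micro: 768 ⇒ (c0=0, c1=768)
macro 5: S0 reads c0=0 → after 3×micro: 0; S1 reads c0=0 → after 2×micro: 3072 ⇒ (c0=0, c1=3072)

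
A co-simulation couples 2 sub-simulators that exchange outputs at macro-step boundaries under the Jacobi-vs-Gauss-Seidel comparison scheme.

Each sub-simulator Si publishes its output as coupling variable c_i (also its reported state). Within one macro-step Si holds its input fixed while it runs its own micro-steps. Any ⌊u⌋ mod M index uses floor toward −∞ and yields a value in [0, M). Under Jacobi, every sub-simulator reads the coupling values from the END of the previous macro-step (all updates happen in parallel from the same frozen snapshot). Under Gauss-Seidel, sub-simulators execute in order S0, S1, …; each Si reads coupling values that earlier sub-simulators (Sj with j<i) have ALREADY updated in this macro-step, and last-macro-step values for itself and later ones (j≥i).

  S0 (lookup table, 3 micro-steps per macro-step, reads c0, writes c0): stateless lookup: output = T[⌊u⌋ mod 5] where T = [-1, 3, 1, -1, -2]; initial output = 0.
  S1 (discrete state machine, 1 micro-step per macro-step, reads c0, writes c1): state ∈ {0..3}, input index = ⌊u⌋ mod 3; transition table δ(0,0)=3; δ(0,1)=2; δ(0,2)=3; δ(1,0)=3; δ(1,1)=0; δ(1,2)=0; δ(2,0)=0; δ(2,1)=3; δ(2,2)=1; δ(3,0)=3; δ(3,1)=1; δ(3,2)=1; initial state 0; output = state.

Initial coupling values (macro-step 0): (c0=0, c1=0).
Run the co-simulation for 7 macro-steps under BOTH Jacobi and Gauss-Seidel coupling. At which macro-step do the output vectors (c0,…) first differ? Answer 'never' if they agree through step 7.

first divergence at macro-step: 4

[Jacobi] macro 1: S0 reads c0=0 → after 3×micro: -1; S1 reads c0=0 → after 1×micro: 3 ⇒ (c0=-1, c1=3)
[Jacobi] macro 2: S0 reads c0=-1 → after 3×micro: -2; S1 reads c0=-1 → after 1×micro: 1 ⇒ (c0=-2, c1=1)
[Jacobi] macro 3: S0 reads c0=-2 → after 3×micro: -1; S1 reads c0=-2 → after 1×micro: 0 ⇒ (c0=-1, c1=0)
[Jacobi] macro 4: S0 reads c0=-1 → after 3×micro: -2; S1 reads c0=-1 → after 1×micro: 3 ⇒ (c0=-2, c1=3)
[Jacobi] macro 5: S0 reads c0=-2 → after 3×micro: -1; S1 reads c0=-2 → after 1×micro: 1 ⇒ (c0=-1, c1=1)
[Jacobi] macro 6: S0 reads c0=-1 → after 3×micro: -2; S1 reads c0=-1 → after 1×micro: 0 ⇒ (c0=-2, c1=0)
[Jacobi] macro 7: S0 reads c0=-2 → after 3×micro: -1; S1 reads c0=-2 → after 1×micro: 2 ⇒ (c0=-1, c1=2)
[Gauss-Seidel] macro 1: S0 reads c0=0 → after 3×micro: -1; S1 reads c0=-1 → after 1×micro: 3 ⇒ (c0=-1, c1=3)
[Gauss-Seidel] macro 2: S0 reads c0=-1 → after 3×micro: -2; S1 reads c0=-2 → after 1×micro: 1 ⇒ (c0=-2, c1=1)
[Gauss-Seidel] macro 3: S0 reads c0=-2 → after 3×micro: -1; S1 reads c0=-1 → after 1×micro: 0 ⇒ (c0=-1, c1=0)
[Gauss-Seidel] macro 4: S0 reads c0=-1 → after 3×micro: -2; S1 reads c0=-2 → after 1×micro: 2 ⇒ (c0=-2, c1=2)
[Gauss-Seidel] macro 5: S0 reads c0=-2 → after 3×micro: -1; S1 reads c0=-1 → after 1×micro: 1 ⇒ (c0=-1, c1=1)
[Gauss-Seidel] macro 6: S0 reads c0=-1 → after 3×micro: -2; S1 reads c0=-2 → after 1×micro: 0 ⇒ (c0=-2, c1=0)
[Gauss-Seidel] macro 7: S0 reads c0=-2 → after 3×micro: -1; S1 reads c0=-1 → after 1×micro: 3 ⇒ (c0=-1, c1=3)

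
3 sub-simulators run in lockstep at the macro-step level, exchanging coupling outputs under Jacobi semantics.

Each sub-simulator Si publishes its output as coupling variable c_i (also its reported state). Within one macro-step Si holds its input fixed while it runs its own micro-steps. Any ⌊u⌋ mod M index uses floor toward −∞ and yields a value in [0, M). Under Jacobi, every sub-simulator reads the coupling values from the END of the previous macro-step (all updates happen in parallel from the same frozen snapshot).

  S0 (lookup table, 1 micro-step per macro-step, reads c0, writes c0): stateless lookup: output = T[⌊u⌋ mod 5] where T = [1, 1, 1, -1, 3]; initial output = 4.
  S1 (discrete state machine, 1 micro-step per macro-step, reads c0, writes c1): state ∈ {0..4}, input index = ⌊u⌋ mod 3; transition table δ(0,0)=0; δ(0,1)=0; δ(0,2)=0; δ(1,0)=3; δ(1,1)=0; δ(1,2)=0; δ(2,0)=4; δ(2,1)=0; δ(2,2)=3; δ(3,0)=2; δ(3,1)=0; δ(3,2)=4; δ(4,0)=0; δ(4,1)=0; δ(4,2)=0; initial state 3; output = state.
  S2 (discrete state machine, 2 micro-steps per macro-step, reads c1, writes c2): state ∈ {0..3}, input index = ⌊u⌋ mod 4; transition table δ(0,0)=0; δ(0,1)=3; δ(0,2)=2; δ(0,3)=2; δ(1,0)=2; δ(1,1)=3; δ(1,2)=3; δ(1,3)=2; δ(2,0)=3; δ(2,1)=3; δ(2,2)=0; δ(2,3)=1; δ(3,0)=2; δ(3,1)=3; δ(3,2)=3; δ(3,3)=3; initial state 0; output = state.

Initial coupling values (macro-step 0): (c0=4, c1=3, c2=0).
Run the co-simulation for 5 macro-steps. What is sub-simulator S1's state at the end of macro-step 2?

macro 1: S0 reads c0=4 → after 1×micro: 3; S1 reads c0=4 → after 1×micro: 0; S2 reads c1=3 → after 2×micro: 1 ⇒ (c0=3, c1=0, c2=1)
macro 2: S0 reads c0=3 → after 1×micro: -1; S1 reads c0=3 → after 1×micro: 0; S2 reads c1=0 → after 2×micro: 3 ⇒ (c0=-1, c1=0, c2=3)
macro 3: S0 reads c0=-1 → after 1×micro: 3; S1 reads c0=-1 → after 1×micro: 0; S2 reads c1=0 → after 2×micro: 3 ⇒ (c0=3, c1=0, c2=3)
macro 4: S0 reads c0=3 → after 1×micro: -1; S1 reads c0=3 → after 1×micro: 0; S2 reads c1=0 → after 2×micro: 3 ⇒ (c0=-1, c1=0, c2=3)
macro 5: S0 reads c0=-1 → after 1×micro: 3; S1 reads c0=-1 → after 1×micro: 0; S2 reads c1=0 → after 2×micro: 3 ⇒ (c0=3, c1=0, c2=3)

S1 state at macro-step 2 = 0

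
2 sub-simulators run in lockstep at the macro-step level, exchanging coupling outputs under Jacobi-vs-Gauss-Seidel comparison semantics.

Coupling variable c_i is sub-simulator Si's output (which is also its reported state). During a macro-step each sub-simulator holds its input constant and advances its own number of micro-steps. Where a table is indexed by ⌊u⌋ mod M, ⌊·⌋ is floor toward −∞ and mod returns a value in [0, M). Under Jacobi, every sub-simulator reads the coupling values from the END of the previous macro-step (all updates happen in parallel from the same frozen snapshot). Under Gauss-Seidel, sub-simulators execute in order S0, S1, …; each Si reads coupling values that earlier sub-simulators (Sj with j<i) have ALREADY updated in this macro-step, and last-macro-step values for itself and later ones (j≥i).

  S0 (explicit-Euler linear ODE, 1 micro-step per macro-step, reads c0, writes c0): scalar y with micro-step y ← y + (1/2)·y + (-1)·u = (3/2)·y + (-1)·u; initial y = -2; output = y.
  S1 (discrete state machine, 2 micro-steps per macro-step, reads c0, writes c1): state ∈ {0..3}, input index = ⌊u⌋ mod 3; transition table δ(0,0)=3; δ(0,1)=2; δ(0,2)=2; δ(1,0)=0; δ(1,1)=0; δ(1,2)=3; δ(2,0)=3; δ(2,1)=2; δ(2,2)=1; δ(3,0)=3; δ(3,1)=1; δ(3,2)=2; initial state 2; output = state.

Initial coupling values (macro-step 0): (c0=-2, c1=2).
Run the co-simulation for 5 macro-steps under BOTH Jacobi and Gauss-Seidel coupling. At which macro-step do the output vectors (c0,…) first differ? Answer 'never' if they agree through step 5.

first divergence at macro-step: 1

[Jacobi] macro 1: S0 reads c0=-2 → after 1×micro: -1; S1 reads c0=-2 → after 2×micro: 2 ⇒ (c0=-1, c1=2)
[Jacobi] macro 2: S0 reads c0=-1 → after 1×micro: -1/2; S1 reads c0=-1 → after 2×micro: 3 ⇒ (c0=-1/2, c1=3)
[Jacobi] macro 3: S0 reads c0=-1/2 → after 1×micro: -1/4; S1 reads c0=-1/2 → after 2×micro: 1 ⇒ (c0=-1/4, c1=1)
[Jacobi] macro 4: S0 reads c0=-1/4 → after 1×micro: -1/8; S1 reads c0=-1/4 → after 2×micro: 2 ⇒ (c0=-1/8, c1=2)
[Jacobi] macro 5: S0 reads c0=-1/8 → after 1×micro: -1/16; S1 reads c0=-1/8 → after 2×micro: 3 ⇒ (c0=-1/16, c1=3)
[Gauss-Seidel] macro 1: S0 reads c0=-2 → after 1×micro: -1; S1 reads c0=-1 → after 2×micro: 3 ⇒ (c0=-1, c1=3)
[Gauss-Seidel] macro 2: S0 reads c0=-1 → after 1×micro: -1/2; S1 reads c0=-1/2 → after 2×micro: 1 ⇒ (c0=-1/2, c1=1)
[Gauss-Seidel] macro 3: S0 reads c0=-1/2 → after 1×micro: -1/4; S1 reads c0=-1/4 → after 2×micro: 2 ⇒ (c0=-1/4, c1=2)
[Gauss-Seidel] macro 4: S0 reads c0=-1/4 → after 1×micro: -1/8; S1 reads c0=-1/8 → after 2×micro: 3 ⇒ (c0=-1/8, c1=3)
[Gauss-Seidel] macro 5: S0 reads c0=-1/8 → after 1×micro: -1/16; S1 reads c0=-1/16 → after 2×micro: 1 ⇒ (c0=-1/16, c1=1)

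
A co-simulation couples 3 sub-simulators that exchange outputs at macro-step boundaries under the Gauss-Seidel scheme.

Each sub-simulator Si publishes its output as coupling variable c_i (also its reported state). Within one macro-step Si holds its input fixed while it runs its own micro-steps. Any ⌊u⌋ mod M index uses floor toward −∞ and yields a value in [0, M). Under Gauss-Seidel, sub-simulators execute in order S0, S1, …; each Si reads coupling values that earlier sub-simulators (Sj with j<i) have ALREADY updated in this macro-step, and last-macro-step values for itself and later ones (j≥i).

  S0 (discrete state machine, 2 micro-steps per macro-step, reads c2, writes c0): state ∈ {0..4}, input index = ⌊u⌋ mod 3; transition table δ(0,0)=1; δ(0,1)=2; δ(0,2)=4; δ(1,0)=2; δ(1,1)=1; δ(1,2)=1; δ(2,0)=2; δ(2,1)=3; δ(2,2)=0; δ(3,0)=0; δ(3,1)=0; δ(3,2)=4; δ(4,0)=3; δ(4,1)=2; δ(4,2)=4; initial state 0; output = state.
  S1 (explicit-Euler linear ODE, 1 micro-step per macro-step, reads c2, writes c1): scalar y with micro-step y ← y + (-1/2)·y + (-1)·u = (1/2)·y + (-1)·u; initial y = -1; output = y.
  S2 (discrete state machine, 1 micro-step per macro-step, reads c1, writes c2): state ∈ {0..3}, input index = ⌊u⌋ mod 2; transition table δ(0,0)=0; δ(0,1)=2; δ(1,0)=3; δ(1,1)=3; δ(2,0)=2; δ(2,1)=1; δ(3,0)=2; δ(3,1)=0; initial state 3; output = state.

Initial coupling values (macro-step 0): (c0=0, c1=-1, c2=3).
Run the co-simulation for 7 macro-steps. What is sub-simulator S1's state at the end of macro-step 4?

S1 state at macro-step 4 = -63/16

macro 1: S0 reads c2=3 → after 2×micro: 2; S1 reads c2=3 → after 1×micro: -7/2; S2 reads c1=-7/2 → after 1×micro: 2 ⇒ (c0=2, c1=-7/2, c2=2)
macro 2: S0 reads c2=2 → after 2×micro: 4; S1 reads c2=2 → after 1×micro: -15/4; S2 reads c1=-15/4 → after 1×micro: 2 ⇒ (c0=4, c1=-15/4, c2=2)
macro 3: S0 reads c2=2 → after 2×micro: 4; S1 reads c2=2 → after 1×micro: -31/8; S2 reads c1=-31/8 → after 1×micro: 2 ⇒ (c0=4, c1=-31/8, c2=2)
macro 4: S0 reads c2=2 → after 2×micro: 4; S1 reads c2=2 → after 1×micro: -63/16; S2 reads c1=-63/16 → after 1×micro: 2 ⇒ (c0=4, c1=-63/16, c2=2)
macro 5: S0 reads c2=2 → after 2×micro: 4; S1 reads c2=2 → after 1×micro: -127/32; S2 reads c1=-127/32 → after 1×micro: 2 ⇒ (c0=4, c1=-127/32, c2=2)
macro 6: S0 reads c2=2 → after 2×micro: 4; S1 reads c2=2 → after 1×micro: -255/64; S2 reads c1=-255/64 → after 1×micro: 2 ⇒ (c0=4, c1=-255/64, c2=2)
macro 7: S0 reads c2=2 → after 2×micro: 4; S1 reads c2=2 → after 1×micro: -511/128; S2 reads c1=-511/128 → after 1×micro: 2 ⇒ (c0=4, c1=-511/128, c2=2)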